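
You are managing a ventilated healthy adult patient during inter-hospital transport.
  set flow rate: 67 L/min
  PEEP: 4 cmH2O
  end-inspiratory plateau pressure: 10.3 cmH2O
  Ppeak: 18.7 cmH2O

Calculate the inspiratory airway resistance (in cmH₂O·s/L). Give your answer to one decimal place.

7.5

Flow: 67 L/min ÷ 60 = 1.1167 L/s.
Raw = (PIP − Pplat) / flow = (18.7 − 10.3) / 1.1167 = 8.4 / 1.1167 = 7.522 cmH2O·s/L.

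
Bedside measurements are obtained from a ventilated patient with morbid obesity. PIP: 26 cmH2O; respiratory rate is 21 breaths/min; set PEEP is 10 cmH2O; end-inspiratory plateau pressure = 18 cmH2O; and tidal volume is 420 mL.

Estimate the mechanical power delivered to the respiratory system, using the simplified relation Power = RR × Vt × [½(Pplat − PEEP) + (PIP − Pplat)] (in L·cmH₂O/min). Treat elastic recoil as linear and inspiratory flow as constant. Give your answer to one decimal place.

Per-breath work = Vt × [½(Pplat−PEEP) + (PIP−Pplat)] = 0.420 × [0.5×8.0 + 8.0] = 0.420 × 12.0 = 5.04 L·cmH2O.
Power = 21 × 5.04 = 105.84 L·cmH2O/min.

105.8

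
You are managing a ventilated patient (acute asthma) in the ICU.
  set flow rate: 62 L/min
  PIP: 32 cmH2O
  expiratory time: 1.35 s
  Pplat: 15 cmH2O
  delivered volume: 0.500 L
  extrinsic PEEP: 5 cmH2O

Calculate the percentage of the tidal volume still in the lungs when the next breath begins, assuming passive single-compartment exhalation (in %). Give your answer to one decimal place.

19.4

Flow: 62 L/min ÷ 60 = 1.0333 L/s.
R = (PIP − Pplat)/V̇ = (32 − 15) / 1.0333 = 17.0/1.0333 = 16.452 cmH2O·s/L.
C = Vt/(Pplat − PEEP) = 500.0 / (15 − 5) = 500.0/10.0 = 50.0 mL/cmH2O.
τ = R × C = 16.452 × 0.05 L/cmH2O = 0.8226 s.
Fraction remaining at end-expiration = e^(−Te/τ) = e^(−1.35/0.8226) = 0.1938 → 19.38%.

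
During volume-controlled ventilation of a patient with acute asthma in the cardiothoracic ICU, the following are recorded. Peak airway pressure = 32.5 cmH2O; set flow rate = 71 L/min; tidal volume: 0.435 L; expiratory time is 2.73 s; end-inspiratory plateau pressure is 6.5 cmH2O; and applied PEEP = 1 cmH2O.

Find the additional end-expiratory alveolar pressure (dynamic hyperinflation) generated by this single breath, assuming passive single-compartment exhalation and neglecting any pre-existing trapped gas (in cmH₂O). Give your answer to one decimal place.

1.1

Flow: 71 L/min ÷ 60 = 1.1833 L/s.
R = (PIP − Pplat)/V̇ = (32.5 − 6.5) / 1.1833 = 26.0/1.1833 = 21.972 cmH2O·s/L.
C = Vt/(Pplat − PEEP) = 435.0 / (6.5 − 1) = 435.0/5.5 = 79.091 mL/cmH2O.
τ = R × C = 21.972 × 0.07909 L/cmH2O = 1.738 s.
Fraction remaining = e^(−Te/τ) = e^(−2.73/1.738) = 0.2079; trapped volume = 435.0 × 0.2079 = 90.437 mL.
Additional alveolar pressure from trapping ≈ V_trapped / C = 90.437 / 79.091 = 1.143 cmH2O.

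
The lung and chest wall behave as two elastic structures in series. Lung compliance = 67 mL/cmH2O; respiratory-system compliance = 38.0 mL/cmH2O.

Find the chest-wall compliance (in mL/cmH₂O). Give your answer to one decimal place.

1/Ccw = 1/Crs − 1/CL.
1/Ccw = 1/38.0 − 1/67 = 0.01139.
Ccw = 87.796 mL/cmH2O.

87.8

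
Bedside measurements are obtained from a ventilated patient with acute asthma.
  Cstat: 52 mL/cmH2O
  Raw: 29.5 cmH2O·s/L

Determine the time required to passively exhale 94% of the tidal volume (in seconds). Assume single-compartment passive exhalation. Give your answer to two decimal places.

τ = R × C = 29.5 × 52 mL/cmH2O = 29.5 × 0.052 L/cmH2O = 1.534 s.
Exhaled fraction f = 1 − e^(−t/τ) → t = −τ·ln(1 − f) = −1.534·ln(0.06) = 4.316 s.

4.32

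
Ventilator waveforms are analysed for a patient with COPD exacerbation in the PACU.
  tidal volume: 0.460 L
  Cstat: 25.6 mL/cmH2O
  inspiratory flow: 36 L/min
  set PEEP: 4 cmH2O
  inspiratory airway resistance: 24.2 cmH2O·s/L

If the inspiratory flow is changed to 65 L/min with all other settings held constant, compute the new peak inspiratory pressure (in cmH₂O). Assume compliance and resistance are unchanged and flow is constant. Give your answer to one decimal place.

Flow: 36 L/min ÷ 60 = 0.6 L/s.
New flow: 65 L/min ÷ 60 = 1.0833 L/s.
PIP = Vt/C + R·V̇ + PEEP (constant-flow equation of motion).
Only the resistive term changes: ΔPIP = R × ΔV̇ = 24.2 × (1.0833 − 0.6) = 24.2 × 0.4833 = 11.696 cmH2O.
Original PIP = 460/25.6 + 24.2×0.6 + 4 = 36.489 cmH2O; new PIP = 36.489 + (11.696) = 48.185 cmH2O.

48.2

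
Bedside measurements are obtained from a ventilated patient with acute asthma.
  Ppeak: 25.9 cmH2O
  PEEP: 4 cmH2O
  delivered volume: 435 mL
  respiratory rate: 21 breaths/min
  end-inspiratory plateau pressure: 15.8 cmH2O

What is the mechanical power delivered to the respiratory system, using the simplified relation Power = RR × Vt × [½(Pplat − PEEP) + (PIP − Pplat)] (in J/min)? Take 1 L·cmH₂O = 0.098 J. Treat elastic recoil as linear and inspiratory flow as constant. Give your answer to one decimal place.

14.3

Per-breath work = Vt × [½(Pplat−PEEP) + (PIP−Pplat)] = 0.435 × [0.5×11.8 + 10.1] = 0.435 × 16.0 = 6.96 L·cmH2O.
Power = 21 × 6.96 = 146.16 L·cmH2O/min.
× 0.098 J/(L·cmH2O) → 14.324 J/min.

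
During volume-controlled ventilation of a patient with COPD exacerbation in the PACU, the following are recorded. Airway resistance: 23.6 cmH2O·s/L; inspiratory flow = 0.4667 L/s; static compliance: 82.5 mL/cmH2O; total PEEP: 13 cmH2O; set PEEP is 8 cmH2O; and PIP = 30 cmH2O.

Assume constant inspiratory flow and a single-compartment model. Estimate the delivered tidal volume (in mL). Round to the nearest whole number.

494

Total PEEP = 13 cmH2O (set 8 + intrinsic 5); this is the baseline alveolar pressure.
Equation of motion (constant flow): PIP = Vt/C + R·V̇ + PEEP.
Vt/C = PIP − R·V̇ − PEEP = 30 − 11.014 − 13 = 5.986 cmH2O.
Vt = C × 5.986 = 82.5 × 5.986 = 493.85 mL.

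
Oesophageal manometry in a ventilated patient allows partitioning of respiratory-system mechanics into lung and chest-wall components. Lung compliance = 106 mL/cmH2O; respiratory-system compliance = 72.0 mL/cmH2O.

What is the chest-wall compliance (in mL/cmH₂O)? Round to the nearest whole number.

1/Ccw = 1/Crs − 1/CL.
1/Ccw = 1/72.0 − 1/106 = 0.004455.
Ccw = 224.47 mL/cmH2O.

224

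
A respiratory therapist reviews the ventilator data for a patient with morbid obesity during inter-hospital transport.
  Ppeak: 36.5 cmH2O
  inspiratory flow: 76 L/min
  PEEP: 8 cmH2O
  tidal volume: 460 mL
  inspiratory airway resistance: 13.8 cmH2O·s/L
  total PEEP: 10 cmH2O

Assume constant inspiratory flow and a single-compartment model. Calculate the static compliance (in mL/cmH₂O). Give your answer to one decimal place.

Flow: 76 L/min ÷ 60 = 1.2667 L/s.
Total PEEP = 10 cmH2O (set 8 + intrinsic 2); this is the baseline alveolar pressure.
Equation of motion (constant flow): PIP = Vt/C + R·V̇ + PEEP.
Vt/C = PIP − R·V̇ − PEEP = 36.5 − 13.8×1.2667 − 10 = 36.5 − 17.48 − 10 = 9.02 cmH2O.
C = Vt / 9.02 = 460 / 9.02 = 50.998 mL/cmH2O.

51.0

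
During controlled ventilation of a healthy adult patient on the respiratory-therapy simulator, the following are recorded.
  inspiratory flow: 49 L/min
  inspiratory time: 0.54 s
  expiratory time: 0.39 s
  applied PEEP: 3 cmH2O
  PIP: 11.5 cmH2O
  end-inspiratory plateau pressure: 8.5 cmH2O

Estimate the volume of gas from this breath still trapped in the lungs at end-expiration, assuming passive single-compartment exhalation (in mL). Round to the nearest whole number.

Flow: 49 L/min ÷ 60 = 0.8167 L/s.
Vt = flow × Ti = 0.8167 L/s × 0.54 s × 1000 mL/L = 441.02 mL.
R = (PIP − Pplat)/V̇ = (11.5 − 8.5) / 0.8167 = 3.0/0.8167 = 3.673 cmH2O·s/L.
C = Vt/(Pplat − PEEP) = 441.02 / (8.5 − 3) = 441.02/5.5 = 80.185 mL/cmH2O.
τ = R × C = 3.673 × 0.08019 L/cmH2O = 0.2945 s.
Fraction remaining = e^(−Te/τ) = e^(−0.39/0.2945) = 0.266.
Trapped volume = 441.02 × 0.266 = 117.31 mL.

117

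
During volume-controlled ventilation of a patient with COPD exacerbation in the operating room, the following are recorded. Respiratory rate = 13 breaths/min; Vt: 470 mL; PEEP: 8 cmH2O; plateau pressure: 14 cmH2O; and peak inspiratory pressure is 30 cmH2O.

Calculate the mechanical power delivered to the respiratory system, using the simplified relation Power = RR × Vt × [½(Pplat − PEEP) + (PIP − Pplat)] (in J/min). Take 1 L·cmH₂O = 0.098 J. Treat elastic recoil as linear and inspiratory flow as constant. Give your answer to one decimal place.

11.4

Per-breath work = Vt × [½(Pplat−PEEP) + (PIP−Pplat)] = 0.470 × [0.5×6.0 + 16.0] = 0.470 × 19.0 = 8.93 L·cmH2O.
Power = 13 × 8.93 = 116.09 L·cmH2O/min.
× 0.098 J/(L·cmH2O) → 11.377 J/min.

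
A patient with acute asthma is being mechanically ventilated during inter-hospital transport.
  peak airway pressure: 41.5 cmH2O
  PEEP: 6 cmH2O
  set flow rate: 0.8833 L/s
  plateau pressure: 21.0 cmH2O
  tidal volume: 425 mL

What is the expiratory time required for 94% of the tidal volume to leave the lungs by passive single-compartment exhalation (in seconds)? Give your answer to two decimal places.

1.85

R = (PIP − Pplat)/V̇ = (41.5 − 21.0) / 0.8833 = 20.5/0.8833 = 23.208 cmH2O·s/L.
C = Vt/(Pplat − PEEP) = 425.0 / (21.0 − 6) = 425.0/15.0 = 28.333 mL/cmH2O.
τ = R × C = 23.208 × 0.02833 L/cmH2O = 0.6575 s.
t = −τ·ln(1 − 0.94) = −0.6575·ln(0.06) = 1.85 s.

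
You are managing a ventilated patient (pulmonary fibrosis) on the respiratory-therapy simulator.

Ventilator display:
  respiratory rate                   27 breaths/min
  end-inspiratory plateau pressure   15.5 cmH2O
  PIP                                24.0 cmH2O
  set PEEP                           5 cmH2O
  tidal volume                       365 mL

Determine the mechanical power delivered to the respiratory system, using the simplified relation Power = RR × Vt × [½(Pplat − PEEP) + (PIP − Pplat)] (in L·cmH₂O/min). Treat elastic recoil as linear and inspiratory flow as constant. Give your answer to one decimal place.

135.5

Per-breath work = Vt × [½(Pplat−PEEP) + (PIP−Pplat)] = 0.365 × [0.5×10.5 + 8.5] = 0.365 × 13.75 = 5.019 L·cmH2O.
Power = 27 × 5.019 = 135.51 L·cmH2O/min.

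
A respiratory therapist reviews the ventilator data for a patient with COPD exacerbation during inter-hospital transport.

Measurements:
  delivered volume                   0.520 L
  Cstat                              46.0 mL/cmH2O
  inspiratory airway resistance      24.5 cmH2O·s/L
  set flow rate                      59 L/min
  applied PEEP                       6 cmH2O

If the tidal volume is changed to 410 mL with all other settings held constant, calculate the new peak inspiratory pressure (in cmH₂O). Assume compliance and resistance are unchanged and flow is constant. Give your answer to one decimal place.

39.0

Flow: 59 L/min ÷ 60 = 0.9833 L/s.
PIP = Vt/C + R·V̇ + PEEP (constant-flow equation of motion).
Only the elastic term changes: ΔPIP = ΔVt / C = (410 − 520) / 46.0 = -2.391 cmH2O.
Original PIP = 520/46.0 + 24.5×0.9833 + 6 = 41.395 cmH2O; new PIP = 41.395 + (-2.391) = 39.004 cmH2O.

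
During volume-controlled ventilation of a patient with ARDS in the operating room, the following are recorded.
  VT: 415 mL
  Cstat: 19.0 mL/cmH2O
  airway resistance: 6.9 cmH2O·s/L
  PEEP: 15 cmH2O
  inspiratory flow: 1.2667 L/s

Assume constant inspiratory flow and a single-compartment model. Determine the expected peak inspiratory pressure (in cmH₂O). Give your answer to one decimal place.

45.6

Equation of motion (constant flow): PIP = Vt/C + R·V̇ + PEEP.
PIP = 415/19.0 + 6.9×1.2667 + 15 = 21.842 + 8.74 + 15 = 45.582 cmH2O.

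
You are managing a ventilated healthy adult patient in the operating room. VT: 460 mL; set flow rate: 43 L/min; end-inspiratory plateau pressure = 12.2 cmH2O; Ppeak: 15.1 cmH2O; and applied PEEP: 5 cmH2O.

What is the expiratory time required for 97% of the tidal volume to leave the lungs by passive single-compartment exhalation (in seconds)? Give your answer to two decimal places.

0.91

Flow: 43 L/min ÷ 60 = 0.7167 L/s.
R = (PIP − Pplat)/V̇ = (15.1 − 12.2) / 0.7167 = 2.9/0.7167 = 4.046 cmH2O·s/L.
C = Vt/(Pplat − PEEP) = 460.0 / (12.2 − 5) = 460.0/7.2 = 63.889 mL/cmH2O.
τ = R × C = 4.046 × 0.06389 L/cmH2O = 0.2585 s.
t = −τ·ln(1 − 0.97) = −0.2585·ln(0.03) = 0.9064 s.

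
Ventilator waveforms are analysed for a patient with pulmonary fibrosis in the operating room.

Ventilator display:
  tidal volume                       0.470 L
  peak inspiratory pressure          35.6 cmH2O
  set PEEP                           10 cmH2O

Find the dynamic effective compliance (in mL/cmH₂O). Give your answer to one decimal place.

18.4

Dynamic compliance = Vt / (PIP − PEEP) = 470 / (35.6 − 10) = 470 / 25.6 = 18.359 mL/cmH2O.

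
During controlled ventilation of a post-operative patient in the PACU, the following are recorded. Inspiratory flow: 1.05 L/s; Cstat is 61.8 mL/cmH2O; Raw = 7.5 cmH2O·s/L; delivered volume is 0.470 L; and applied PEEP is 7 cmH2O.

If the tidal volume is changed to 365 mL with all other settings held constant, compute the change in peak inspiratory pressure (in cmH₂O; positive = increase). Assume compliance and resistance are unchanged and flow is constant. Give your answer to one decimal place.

PIP = Vt/C + R·V̇ + PEEP (constant-flow equation of motion).
Only the elastic term changes: ΔPIP = ΔVt / C = (365 − 470) / 61.8 = -1.699 cmH2O.

-1.7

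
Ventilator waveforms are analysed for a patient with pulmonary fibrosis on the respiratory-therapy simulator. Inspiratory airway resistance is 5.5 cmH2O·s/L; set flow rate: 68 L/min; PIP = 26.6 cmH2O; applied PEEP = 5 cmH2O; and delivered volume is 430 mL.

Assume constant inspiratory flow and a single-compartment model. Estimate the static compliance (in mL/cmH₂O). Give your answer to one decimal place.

Flow: 68 L/min ÷ 60 = 1.1333 L/s.
Equation of motion (constant flow): PIP = Vt/C + R·V̇ + PEEP.
Vt/C = PIP − R·V̇ − PEEP = 26.6 − 5.5×1.1333 − 5 = 26.6 − 6.233 − 5 = 15.367 cmH2O.
C = Vt / 15.367 = 430 / 15.367 = 27.982 mL/cmH2O.

28.0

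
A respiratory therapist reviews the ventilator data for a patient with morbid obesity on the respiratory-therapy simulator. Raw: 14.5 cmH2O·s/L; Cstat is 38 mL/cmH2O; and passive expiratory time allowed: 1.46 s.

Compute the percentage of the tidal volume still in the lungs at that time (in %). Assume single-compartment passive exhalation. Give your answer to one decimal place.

τ = R × C = 14.5 × 38 mL/cmH2O = 14.5 × 0.038 L/cmH2O = 0.551 s.
Passive exhalation: V(t)/V₀ = e^(−t/τ) = e^(−1.46/0.551) = 0.07067.
Fraction remaining = 0.07067 → 7.067%.

7.1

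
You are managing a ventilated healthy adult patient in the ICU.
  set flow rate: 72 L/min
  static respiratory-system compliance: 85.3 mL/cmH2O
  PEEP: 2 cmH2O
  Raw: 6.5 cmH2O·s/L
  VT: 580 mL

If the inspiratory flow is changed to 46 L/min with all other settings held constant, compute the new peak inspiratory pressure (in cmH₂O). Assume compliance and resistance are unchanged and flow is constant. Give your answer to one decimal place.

Flow: 72 L/min ÷ 60 = 1.2 L/s.
New flow: 46 L/min ÷ 60 = 0.7667 L/s.
PIP = Vt/C + R·V̇ + PEEP (constant-flow equation of motion).
Only the resistive term changes: ΔPIP = R × ΔV̇ = 6.5 × (0.7667 − 1.2) = 6.5 × -0.4333 = -2.816 cmH2O.
Original PIP = 580/85.3 + 6.5×1.2 + 2 = 16.6 cmH2O; new PIP = 16.6 + (-2.816) = 13.784 cmH2O.

13.8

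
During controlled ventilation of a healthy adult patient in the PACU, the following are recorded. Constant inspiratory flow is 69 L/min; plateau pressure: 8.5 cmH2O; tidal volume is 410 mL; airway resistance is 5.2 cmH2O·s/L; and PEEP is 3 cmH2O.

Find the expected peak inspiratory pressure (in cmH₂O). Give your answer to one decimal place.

Flow: 69 L/min ÷ 60 = 1.15 L/s.
PIP = Pplat + Raw × flow = 8.5 + 5.2 × 1.15 = 8.5 + 5.98 = 14.48 cmH2O.

14.5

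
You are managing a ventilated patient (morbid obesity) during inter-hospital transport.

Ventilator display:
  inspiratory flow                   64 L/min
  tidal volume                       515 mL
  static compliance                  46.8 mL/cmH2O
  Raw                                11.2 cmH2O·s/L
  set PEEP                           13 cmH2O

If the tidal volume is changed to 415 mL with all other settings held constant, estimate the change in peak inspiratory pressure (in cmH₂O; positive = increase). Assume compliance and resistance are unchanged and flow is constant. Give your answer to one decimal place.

PIP = Vt/C + R·V̇ + PEEP (constant-flow equation of motion).
Only the elastic term changes: ΔPIP = ΔVt / C = (415 − 515) / 46.8 = -2.137 cmH2O.

-2.1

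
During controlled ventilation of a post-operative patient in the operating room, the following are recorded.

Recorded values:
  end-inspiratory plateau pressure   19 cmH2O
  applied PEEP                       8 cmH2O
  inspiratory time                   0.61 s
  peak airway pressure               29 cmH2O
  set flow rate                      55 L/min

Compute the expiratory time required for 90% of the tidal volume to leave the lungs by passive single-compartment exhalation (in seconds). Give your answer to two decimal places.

Flow: 55 L/min ÷ 60 = 0.9167 L/s.
Vt = flow × Ti = 0.9167 L/s × 0.61 s × 1000 mL/L = 559.19 mL.
R = (PIP − Pplat)/V̇ = (29 − 19) / 0.9167 = 10.0/0.9167 = 10.909 cmH2O·s/L.
C = Vt/(Pplat − PEEP) = 559.19 / (19 − 8) = 559.19/11.0 = 50.835 mL/cmH2O.
τ = R × C = 10.909 × 0.05084 L/cmH2O = 0.5546 s.
t = −τ·ln(1 − 0.90) = −0.5546·ln(0.1) = 1.277 s.

1.28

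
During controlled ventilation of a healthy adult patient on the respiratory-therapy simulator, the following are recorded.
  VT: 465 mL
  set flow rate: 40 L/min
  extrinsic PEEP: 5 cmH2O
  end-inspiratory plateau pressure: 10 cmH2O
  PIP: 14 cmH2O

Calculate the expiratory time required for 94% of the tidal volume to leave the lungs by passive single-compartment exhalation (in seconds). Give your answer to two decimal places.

1.57

Flow: 40 L/min ÷ 60 = 0.6667 L/s.
R = (PIP − Pplat)/V̇ = (14 − 10) / 0.6667 = 4.0/0.6667 = 6.0 cmH2O·s/L.
C = Vt/(Pplat − PEEP) = 465.0 / (10 − 5) = 465.0/5.0 = 93.0 mL/cmH2O.
τ = R × C = 6.0 × 0.093 L/cmH2O = 0.558 s.
t = −τ·ln(1 − 0.94) = −0.558·ln(0.06) = 1.57 s.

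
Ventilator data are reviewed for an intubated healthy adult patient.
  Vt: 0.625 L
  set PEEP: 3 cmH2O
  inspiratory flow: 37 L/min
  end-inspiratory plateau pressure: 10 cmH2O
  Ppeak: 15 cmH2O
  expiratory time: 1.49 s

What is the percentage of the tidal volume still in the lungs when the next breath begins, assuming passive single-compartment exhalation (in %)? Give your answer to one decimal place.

Flow: 37 L/min ÷ 60 = 0.6167 L/s.
R = (PIP − Pplat)/V̇ = (15 − 10) / 0.6167 = 5.0/0.6167 = 8.108 cmH2O·s/L.
C = Vt/(Pplat − PEEP) = 625.0 / (10 − 3) = 625.0/7.0 = 89.286 mL/cmH2O.
τ = R × C = 8.108 × 0.08929 L/cmH2O = 0.724 s.
Fraction remaining at end-expiration = e^(−Te/τ) = e^(−1.49/0.724) = 0.1277 → 12.77%.

12.8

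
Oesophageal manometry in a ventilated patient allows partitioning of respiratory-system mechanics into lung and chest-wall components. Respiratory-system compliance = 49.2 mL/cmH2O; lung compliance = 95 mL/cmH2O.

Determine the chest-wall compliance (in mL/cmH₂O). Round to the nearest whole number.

102

1/Ccw = 1/Crs − 1/CL.
1/Ccw = 1/49.2 − 1/95 = 0.009799.
Ccw = 102.05 mL/cmH2O.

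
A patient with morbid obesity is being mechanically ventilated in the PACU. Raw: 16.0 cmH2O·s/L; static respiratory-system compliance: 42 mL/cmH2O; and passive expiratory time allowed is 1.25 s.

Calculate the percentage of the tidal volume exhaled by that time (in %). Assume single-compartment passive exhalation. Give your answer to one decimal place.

τ = R × C = 16.0 × 42 mL/cmH2O = 16.0 × 0.042 L/cmH2O = 0.672 s.
Passive exhalation: V(t)/V₀ = e^(−t/τ) = e^(−1.25/0.672) = 0.1557.
Fraction exhaled = 1 − 0.1557 = 0.8443 → 84.43%.

84.4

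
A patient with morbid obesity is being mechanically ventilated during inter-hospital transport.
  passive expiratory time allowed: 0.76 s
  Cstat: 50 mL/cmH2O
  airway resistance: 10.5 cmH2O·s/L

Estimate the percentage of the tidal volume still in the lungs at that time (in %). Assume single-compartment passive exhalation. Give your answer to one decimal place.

τ = R × C = 10.5 × 50 mL/cmH2O = 10.5 × 0.050 L/cmH2O = 0.525 s.
Passive exhalation: V(t)/V₀ = e^(−t/τ) = e^(−0.76/0.525) = 0.2351.
Fraction remaining = 0.2351 → 23.51%.

23.5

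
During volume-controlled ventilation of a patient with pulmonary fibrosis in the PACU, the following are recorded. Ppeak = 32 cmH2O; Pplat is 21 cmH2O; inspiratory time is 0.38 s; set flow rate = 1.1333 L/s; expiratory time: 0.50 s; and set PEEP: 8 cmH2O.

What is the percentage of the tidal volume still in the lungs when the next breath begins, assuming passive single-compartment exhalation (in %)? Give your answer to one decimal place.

Vt = flow × Ti = 1.1333 L/s × 0.38 s × 1000 mL/L = 430.65 mL.
R = (PIP − Pplat)/V̇ = (32 − 21) / 1.1333 = 11.0/1.1333 = 9.706 cmH2O·s/L.
C = Vt/(Pplat − PEEP) = 430.65 / (21 − 8) = 430.65/13.0 = 33.127 mL/cmH2O.
τ = R × C = 9.706 × 0.03313 L/cmH2O = 0.3216 s.
Fraction remaining at end-expiration = e^(−Te/τ) = e^(−0.50/0.3216) = 0.2112 → 21.12%.

21.1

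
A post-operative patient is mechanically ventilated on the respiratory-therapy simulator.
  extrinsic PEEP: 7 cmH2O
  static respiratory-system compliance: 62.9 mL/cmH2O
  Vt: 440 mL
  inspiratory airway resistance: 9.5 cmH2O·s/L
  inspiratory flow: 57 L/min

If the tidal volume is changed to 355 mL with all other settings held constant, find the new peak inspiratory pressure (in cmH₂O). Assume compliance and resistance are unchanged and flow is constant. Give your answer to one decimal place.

21.7

Flow: 57 L/min ÷ 60 = 0.95 L/s.
PIP = Vt/C + R·V̇ + PEEP (constant-flow equation of motion).
Only the elastic term changes: ΔPIP = ΔVt / C = (355 − 440) / 62.9 = -1.351 cmH2O.
Original PIP = 440/62.9 + 9.5×0.95 + 7 = 23.02 cmH2O; new PIP = 23.02 + (-1.351) = 21.669 cmH2O.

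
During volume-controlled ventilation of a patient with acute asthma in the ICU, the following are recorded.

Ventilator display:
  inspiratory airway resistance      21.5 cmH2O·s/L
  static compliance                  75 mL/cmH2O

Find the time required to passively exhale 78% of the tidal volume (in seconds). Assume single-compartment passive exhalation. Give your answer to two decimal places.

τ = R × C = 21.5 × 75 mL/cmH2O = 21.5 × 0.075 L/cmH2O = 1.613 s.
Exhaled fraction f = 1 − e^(−t/τ) → t = −τ·ln(1 − f) = −1.613·ln(0.22) = 2.442 s.

2.44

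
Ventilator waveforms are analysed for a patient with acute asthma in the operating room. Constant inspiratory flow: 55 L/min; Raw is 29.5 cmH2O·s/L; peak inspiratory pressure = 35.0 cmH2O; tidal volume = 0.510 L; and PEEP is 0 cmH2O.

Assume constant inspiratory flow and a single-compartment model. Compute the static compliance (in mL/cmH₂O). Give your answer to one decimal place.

64.1

Flow: 55 L/min ÷ 60 = 0.9167 L/s.
Equation of motion (constant flow): PIP = Vt/C + R·V̇ + PEEP.
Vt/C = PIP − R·V̇ − PEEP = 35.0 − 29.5×0.9167 − 0 = 35.0 − 27.043 − 0 = 7.957 cmH2O.
C = Vt / 7.957 = 510 / 7.957 = 64.095 mL/cmH2O.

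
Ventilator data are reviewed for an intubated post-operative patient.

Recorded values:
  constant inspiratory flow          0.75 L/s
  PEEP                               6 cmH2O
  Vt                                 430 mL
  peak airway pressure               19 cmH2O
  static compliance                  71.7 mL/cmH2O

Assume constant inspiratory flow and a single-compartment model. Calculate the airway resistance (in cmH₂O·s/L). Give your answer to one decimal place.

9.3

Equation of motion (constant flow): PIP = Vt/C + R·V̇ + PEEP.
R·V̇ = PIP − Vt/C − PEEP = 19 − 430/71.7 − 6 = 19 − 5.997 − 6 = 7.003 cmH2O.
R = 7.003 / 0.75 = 9.337 cmH2O·s/L.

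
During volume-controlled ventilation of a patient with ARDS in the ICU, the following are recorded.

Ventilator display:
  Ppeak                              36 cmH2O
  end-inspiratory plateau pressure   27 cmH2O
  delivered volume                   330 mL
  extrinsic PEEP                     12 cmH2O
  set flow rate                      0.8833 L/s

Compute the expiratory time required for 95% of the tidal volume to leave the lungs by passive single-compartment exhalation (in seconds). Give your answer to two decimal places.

R = (PIP − Pplat)/V̇ = (36 − 27) / 0.8833 = 9.0/0.8833 = 10.189 cmH2O·s/L.
C = Vt/(Pplat − PEEP) = 330.0 / (27 − 12) = 330.0/15.0 = 22.0 mL/cmH2O.
τ = R × C = 10.189 × 0.022 L/cmH2O = 0.2242 s.
t = −τ·ln(1 − 0.95) = −0.2242·ln(0.05) = 0.6716 s.

0.67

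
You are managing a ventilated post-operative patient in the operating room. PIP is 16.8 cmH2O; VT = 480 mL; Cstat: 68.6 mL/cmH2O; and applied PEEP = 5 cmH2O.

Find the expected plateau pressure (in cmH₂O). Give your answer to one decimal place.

12.0

Pplat = PEEP + Vt / Cstat = 5 + 480 / 68.6 = 5 + 6.997 = 11.997 cmH2O.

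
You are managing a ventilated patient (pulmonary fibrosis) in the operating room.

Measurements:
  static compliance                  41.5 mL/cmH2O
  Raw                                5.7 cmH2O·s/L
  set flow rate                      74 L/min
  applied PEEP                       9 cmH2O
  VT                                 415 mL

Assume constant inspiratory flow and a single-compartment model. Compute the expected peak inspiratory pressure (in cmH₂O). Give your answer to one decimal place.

26.0

Flow: 74 L/min ÷ 60 = 1.2333 L/s.
Equation of motion (constant flow): PIP = Vt/C + R·V̇ + PEEP.
PIP = 415/41.5 + 5.7×1.2333 + 9 = 10.0 + 7.03 + 9 = 26.03 cmH2O.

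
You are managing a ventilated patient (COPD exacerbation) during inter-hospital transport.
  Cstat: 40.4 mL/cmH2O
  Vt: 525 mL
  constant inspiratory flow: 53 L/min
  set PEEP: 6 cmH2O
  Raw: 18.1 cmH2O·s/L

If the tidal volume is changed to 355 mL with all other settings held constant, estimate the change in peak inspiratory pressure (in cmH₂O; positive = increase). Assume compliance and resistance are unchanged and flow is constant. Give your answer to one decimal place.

-4.2

PIP = Vt/C + R·V̇ + PEEP (constant-flow equation of motion).
Only the elastic term changes: ΔPIP = ΔVt / C = (355 − 525) / 40.4 = -4.208 cmH2O.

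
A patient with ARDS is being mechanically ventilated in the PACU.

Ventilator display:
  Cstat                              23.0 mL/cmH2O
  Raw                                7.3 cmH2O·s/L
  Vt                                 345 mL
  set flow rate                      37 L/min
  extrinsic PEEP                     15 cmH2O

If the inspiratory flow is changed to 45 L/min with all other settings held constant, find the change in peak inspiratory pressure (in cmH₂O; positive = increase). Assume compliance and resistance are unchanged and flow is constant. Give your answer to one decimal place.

1.0

Flow: 37 L/min ÷ 60 = 0.6167 L/s.
New flow: 45 L/min ÷ 60 = 0.75 L/s.
PIP = Vt/C + R·V̇ + PEEP (constant-flow equation of motion).
Only the resistive term changes: ΔPIP = R × ΔV̇ = 7.3 × (0.75 − 0.6167) = 7.3 × 0.1333 = 0.9731 cmH2O.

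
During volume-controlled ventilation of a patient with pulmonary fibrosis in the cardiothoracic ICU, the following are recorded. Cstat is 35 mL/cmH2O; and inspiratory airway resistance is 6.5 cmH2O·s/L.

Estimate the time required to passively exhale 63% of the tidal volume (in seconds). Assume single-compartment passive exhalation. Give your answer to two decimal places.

0.23

τ = R × C = 6.5 × 35 mL/cmH2O = 6.5 × 0.035 L/cmH2O = 0.2275 s.
Exhaled fraction f = 1 − e^(−t/τ) → t = −τ·ln(1 − f) = −0.2275·ln(0.37) = 0.2262 s.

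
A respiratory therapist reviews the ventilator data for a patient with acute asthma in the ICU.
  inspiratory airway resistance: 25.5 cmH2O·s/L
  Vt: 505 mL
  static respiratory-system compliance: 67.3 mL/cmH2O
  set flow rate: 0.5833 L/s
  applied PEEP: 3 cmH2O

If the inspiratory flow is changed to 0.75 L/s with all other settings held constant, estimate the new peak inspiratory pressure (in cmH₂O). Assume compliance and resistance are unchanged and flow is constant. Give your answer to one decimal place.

29.6

PIP = Vt/C + R·V̇ + PEEP (constant-flow equation of motion).
Only the resistive term changes: ΔPIP = R × ΔV̇ = 25.5 × (0.75 − 0.5833) = 25.5 × 0.1667 = 4.251 cmH2O.
Original PIP = 505/67.3 + 25.5×0.5833 + 3 = 25.378 cmH2O; new PIP = 25.378 + (4.251) = 29.629 cmH2O.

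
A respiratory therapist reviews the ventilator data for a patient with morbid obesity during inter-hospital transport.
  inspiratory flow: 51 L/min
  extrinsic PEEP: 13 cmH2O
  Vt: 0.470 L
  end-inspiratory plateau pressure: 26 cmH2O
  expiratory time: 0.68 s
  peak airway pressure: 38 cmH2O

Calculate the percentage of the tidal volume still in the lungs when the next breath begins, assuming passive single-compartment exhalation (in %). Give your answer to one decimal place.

26.4

Flow: 51 L/min ÷ 60 = 0.85 L/s.
R = (PIP − Pplat)/V̇ = (38 − 26) / 0.85 = 12.0/0.85 = 14.118 cmH2O·s/L.
C = Vt/(Pplat − PEEP) = 470.0 / (26 − 13) = 470.0/13.0 = 36.154 mL/cmH2O.
τ = R × C = 14.118 × 0.03615 L/cmH2O = 0.5104 s.
Fraction remaining at end-expiration = e^(−Te/τ) = e^(−0.68/0.5104) = 0.2639 → 26.39%.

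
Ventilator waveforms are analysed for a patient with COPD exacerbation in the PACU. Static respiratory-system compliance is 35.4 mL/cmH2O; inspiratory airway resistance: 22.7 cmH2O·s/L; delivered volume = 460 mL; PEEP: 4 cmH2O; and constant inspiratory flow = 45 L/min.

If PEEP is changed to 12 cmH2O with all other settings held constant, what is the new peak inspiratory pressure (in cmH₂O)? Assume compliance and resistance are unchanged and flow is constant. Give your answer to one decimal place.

Flow: 45 L/min ÷ 60 = 0.75 L/s.
PIP = Vt/C + R·V̇ + PEEP (constant-flow equation of motion).
Only the baseline term changes: ΔPIP = ΔPEEP = 12 − 4 = 8.0 cmH2O.
Original PIP = 460/35.4 + 22.7×0.75 + 4 = 34.019 cmH2O; new PIP = 34.019 + (8.0) = 42.019 cmH2O.

42.0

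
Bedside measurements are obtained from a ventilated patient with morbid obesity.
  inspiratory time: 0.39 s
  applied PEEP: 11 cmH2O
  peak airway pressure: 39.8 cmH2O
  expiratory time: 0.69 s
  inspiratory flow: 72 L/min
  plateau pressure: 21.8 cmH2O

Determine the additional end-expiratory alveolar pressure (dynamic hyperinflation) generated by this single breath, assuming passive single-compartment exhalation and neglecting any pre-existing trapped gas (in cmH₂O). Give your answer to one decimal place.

3.7

Flow: 72 L/min ÷ 60 = 1.2 L/s.
Vt = flow × Ti = 1.2 L/s × 0.39 s × 1000 mL/L = 468.0 mL.
R = (PIP − Pplat)/V̇ = (39.8 − 21.8) / 1.2 = 18.0/1.2 = 15.0 cmH2O·s/L.
C = Vt/(Pplat − PEEP) = 468.0 / (21.8 − 11) = 468.0/10.8 = 43.333 mL/cmH2O.
τ = R × C = 15.0 × 0.04333 L/cmH2O = 0.65 s.
Fraction remaining = e^(−Te/τ) = e^(−0.69/0.65) = 0.3459; trapped volume = 468.0 × 0.3459 = 161.88 mL.
Additional alveolar pressure from trapping ≈ V_trapped / C = 161.88 / 43.333 = 3.736 cmH2O.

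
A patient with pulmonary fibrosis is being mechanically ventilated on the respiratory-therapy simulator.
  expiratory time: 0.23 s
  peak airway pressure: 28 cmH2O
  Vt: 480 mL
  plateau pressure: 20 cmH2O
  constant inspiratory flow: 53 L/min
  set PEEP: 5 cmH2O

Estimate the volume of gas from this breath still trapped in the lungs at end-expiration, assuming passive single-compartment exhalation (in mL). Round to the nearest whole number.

217

Flow: 53 L/min ÷ 60 = 0.8833 L/s.
R = (PIP − Pplat)/V̇ = (28 − 20) / 0.8833 = 8.0/0.8833 = 9.057 cmH2O·s/L.
C = Vt/(Pplat − PEEP) = 480.0 / (20 − 5) = 480.0/15.0 = 32.0 mL/cmH2O.
τ = R × C = 9.057 × 0.032 L/cmH2O = 0.2898 s.
Fraction remaining = e^(−Te/τ) = e^(−0.23/0.2898) = 0.4522.
Trapped volume = 480.0 × 0.4522 = 217.06 mL.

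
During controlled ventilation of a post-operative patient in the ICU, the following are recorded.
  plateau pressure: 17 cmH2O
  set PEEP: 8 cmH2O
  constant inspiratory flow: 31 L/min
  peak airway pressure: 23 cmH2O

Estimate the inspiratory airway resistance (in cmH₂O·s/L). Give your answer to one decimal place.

11.6

Flow: 31 L/min ÷ 60 = 0.5167 L/s.
Raw = (PIP − Pplat) / flow = (23 − 17) / 0.5167 = 6.0 / 0.5167 = 11.612 cmH2O·s/L.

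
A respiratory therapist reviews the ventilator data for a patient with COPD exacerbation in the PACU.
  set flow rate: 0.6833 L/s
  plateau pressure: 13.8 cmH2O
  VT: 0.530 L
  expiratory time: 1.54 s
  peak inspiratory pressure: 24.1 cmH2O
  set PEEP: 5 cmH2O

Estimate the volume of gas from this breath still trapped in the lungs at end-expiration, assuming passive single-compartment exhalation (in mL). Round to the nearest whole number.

R = (PIP − Pplat)/V̇ = (24.1 − 13.8) / 0.6833 = 10.3/0.6833 = 15.074 cmH2O·s/L.
C = Vt/(Pplat − PEEP) = 530.0 / (13.8 − 5) = 530.0/8.8 = 60.227 mL/cmH2O.
τ = R × C = 15.074 × 0.06023 L/cmH2O = 0.9079 s.
Fraction remaining = e^(−Te/τ) = e^(−1.54/0.9079) = 0.1834.
Trapped volume = 530.0 × 0.1834 = 97.202 mL.

97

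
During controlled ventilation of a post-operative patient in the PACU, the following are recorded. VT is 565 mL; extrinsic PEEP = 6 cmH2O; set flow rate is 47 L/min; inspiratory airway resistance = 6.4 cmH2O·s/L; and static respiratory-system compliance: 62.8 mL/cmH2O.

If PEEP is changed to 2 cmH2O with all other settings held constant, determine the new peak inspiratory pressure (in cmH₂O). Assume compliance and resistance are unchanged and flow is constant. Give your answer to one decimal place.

Flow: 47 L/min ÷ 60 = 0.7833 L/s.
PIP = Vt/C + R·V̇ + PEEP (constant-flow equation of motion).
Only the baseline term changes: ΔPIP = ΔPEEP = 2 − 6 = -4.0 cmH2O.
Original PIP = 565/62.8 + 6.4×0.7833 + 6 = 20.01 cmH2O; new PIP = 20.01 + (-4.0) = 16.01 cmH2O.

16.0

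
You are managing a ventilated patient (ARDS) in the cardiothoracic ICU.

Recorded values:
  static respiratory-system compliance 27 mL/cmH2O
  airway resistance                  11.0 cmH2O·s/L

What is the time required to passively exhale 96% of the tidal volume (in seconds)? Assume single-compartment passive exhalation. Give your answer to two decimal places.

0.96

τ = R × C = 11.0 × 27 mL/cmH2O = 11.0 × 0.027 L/cmH2O = 0.297 s.
Exhaled fraction f = 1 − e^(−t/τ) → t = −τ·ln(1 − f) = −0.297·ln(0.04) = 0.956 s.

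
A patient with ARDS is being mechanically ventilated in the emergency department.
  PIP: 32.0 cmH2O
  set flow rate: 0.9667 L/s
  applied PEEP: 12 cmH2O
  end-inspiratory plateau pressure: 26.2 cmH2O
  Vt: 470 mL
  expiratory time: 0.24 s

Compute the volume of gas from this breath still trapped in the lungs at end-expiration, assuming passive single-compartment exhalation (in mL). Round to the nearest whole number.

R = (PIP − Pplat)/V̇ = (32.0 − 26.2) / 0.9667 = 5.8/0.9667 = 6.0 cmH2O·s/L.
C = Vt/(Pplat − PEEP) = 470.0 / (26.2 − 12) = 470.0/14.2 = 33.099 mL/cmH2O.
τ = R × C = 6.0 × 0.0331 L/cmH2O = 0.1986 s.
Fraction remaining = e^(−Te/τ) = e^(−0.24/0.1986) = 0.2987.
Trapped volume = 470.0 × 0.2987 = 140.39 mL.

140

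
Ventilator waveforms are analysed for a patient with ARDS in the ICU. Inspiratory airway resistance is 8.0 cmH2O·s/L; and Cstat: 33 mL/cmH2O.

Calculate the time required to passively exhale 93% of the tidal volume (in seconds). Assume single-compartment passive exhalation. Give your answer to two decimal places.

0.70

τ = R × C = 8.0 × 33 mL/cmH2O = 8.0 × 0.033 L/cmH2O = 0.264 s.
Exhaled fraction f = 1 − e^(−t/τ) → t = −τ·ln(1 − f) = −0.264·ln(0.07) = 0.702 s.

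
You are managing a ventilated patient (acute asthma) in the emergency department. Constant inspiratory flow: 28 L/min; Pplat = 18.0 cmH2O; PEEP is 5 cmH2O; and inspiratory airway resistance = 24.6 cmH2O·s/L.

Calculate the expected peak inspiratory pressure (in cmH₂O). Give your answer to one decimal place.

Flow: 28 L/min ÷ 60 = 0.4667 L/s.
PIP = Pplat + Raw × flow = 18.0 + 24.6 × 0.4667 = 18.0 + 11.481 = 29.481 cmH2O.

29.5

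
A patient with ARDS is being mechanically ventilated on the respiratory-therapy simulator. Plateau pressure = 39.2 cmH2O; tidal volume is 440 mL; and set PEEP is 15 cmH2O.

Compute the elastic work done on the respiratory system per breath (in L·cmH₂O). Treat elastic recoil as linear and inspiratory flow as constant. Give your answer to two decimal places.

Elastic work ≈ ½ × (Pplat − PEEP) × Vt = 0.5 × (39.2 − 15) × 0.440 L = 0.5 × 24.2 × 0.440 = 5.324 L·cmH2O.

5.32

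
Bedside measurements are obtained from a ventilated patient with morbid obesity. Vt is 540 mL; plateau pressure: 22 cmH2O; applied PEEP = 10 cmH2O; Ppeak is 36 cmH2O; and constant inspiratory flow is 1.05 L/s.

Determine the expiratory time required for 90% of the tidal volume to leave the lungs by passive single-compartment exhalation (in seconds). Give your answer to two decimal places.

1.38

R = (PIP − Pplat)/V̇ = (36 − 22) / 1.05 = 14.0/1.05 = 13.333 cmH2O·s/L.
C = Vt/(Pplat − PEEP) = 540.0 / (22 − 10) = 540.0/12.0 = 45.0 mL/cmH2O.
τ = R × C = 13.333 × 0.045 L/cmH2O = 0.6 s.
t = −τ·ln(1 − 0.90) = −0.6·ln(0.1) = 1.382 s.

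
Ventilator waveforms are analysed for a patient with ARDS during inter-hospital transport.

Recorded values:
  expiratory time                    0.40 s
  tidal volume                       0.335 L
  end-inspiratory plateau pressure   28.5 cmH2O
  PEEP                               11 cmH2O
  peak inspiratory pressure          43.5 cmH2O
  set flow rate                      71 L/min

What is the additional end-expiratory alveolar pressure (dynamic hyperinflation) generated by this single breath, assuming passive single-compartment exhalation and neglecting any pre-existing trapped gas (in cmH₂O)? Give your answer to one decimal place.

Flow: 71 L/min ÷ 60 = 1.1833 L/s.
R = (PIP − Pplat)/V̇ = (43.5 − 28.5) / 1.1833 = 15.0/1.1833 = 12.676 cmH2O·s/L.
C = Vt/(Pplat − PEEP) = 335.0 / (28.5 − 11) = 335.0/17.5 = 19.143 mL/cmH2O.
τ = R × C = 12.676 × 0.01914 L/cmH2O = 0.2426 s.
Fraction remaining = e^(−Te/τ) = e^(−0.40/0.2426) = 0.1923; trapped volume = 335.0 × 0.1923 = 64.421 mL.
Additional alveolar pressure from trapping ≈ V_trapped / C = 64.421 / 19.143 = 3.365 cmH2O.

3.4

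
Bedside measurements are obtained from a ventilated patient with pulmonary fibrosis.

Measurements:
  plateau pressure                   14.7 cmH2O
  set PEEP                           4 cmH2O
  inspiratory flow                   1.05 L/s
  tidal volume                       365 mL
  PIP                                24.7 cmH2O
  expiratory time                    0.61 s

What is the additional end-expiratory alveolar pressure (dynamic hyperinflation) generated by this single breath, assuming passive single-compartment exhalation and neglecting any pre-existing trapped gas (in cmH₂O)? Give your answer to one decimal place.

R = (PIP − Pplat)/V̇ = (24.7 − 14.7) / 1.05 = 10.0/1.05 = 9.524 cmH2O·s/L.
C = Vt/(Pplat − PEEP) = 365.0 / (14.7 − 4) = 365.0/10.7 = 34.112 mL/cmH2O.
τ = R × C = 9.524 × 0.03411 L/cmH2O = 0.3249 s.
Fraction remaining = e^(−Te/τ) = e^(−0.61/0.3249) = 0.153; trapped volume = 365.0 × 0.153 = 55.845 mL.
Additional alveolar pressure from trapping ≈ V_trapped / C = 55.845 / 34.112 = 1.637 cmH2O.

1.6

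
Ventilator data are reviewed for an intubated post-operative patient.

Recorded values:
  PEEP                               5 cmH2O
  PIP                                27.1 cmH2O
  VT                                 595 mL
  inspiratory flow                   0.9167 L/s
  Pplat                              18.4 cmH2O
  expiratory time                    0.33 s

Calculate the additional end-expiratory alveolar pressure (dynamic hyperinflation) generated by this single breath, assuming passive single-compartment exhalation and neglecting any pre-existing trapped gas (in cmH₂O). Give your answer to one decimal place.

R = (PIP − Pplat)/V̇ = (27.1 − 18.4) / 0.9167 = 8.7/0.9167 = 9.491 cmH2O·s/L.
C = Vt/(Pplat − PEEP) = 595.0 / (18.4 − 5) = 595.0/13.4 = 44.403 mL/cmH2O.
τ = R × C = 9.491 × 0.0444 L/cmH2O = 0.4214 s.
Fraction remaining = e^(−Te/τ) = e^(−0.33/0.4214) = 0.457; trapped volume = 595.0 × 0.457 = 271.92 mL.
Additional alveolar pressure from trapping ≈ V_trapped / C = 271.92 / 44.403 = 6.124 cmH2O.

6.1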